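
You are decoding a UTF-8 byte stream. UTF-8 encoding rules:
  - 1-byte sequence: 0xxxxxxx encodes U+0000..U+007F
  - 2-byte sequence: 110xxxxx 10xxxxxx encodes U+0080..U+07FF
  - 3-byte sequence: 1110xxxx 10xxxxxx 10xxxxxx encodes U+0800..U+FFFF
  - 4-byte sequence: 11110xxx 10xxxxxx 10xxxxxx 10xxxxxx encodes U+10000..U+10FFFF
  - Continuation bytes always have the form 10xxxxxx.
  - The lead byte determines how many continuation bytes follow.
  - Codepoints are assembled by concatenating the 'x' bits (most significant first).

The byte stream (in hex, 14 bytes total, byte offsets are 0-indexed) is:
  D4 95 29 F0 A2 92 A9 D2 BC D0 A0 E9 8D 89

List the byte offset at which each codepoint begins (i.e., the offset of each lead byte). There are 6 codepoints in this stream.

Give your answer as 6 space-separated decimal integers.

Byte[0]=D4: 2-byte lead, need 1 cont bytes. acc=0x14
Byte[1]=95: continuation. acc=(acc<<6)|0x15=0x515
Completed: cp=U+0515 (starts at byte 0)
Byte[2]=29: 1-byte ASCII. cp=U+0029
Byte[3]=F0: 4-byte lead, need 3 cont bytes. acc=0x0
Byte[4]=A2: continuation. acc=(acc<<6)|0x22=0x22
Byte[5]=92: continuation. acc=(acc<<6)|0x12=0x892
Byte[6]=A9: continuation. acc=(acc<<6)|0x29=0x224A9
Completed: cp=U+224A9 (starts at byte 3)
Byte[7]=D2: 2-byte lead, need 1 cont bytes. acc=0x12
Byte[8]=BC: continuation. acc=(acc<<6)|0x3C=0x4BC
Completed: cp=U+04BC (starts at byte 7)
Byte[9]=D0: 2-byte lead, need 1 cont bytes. acc=0x10
Byte[10]=A0: continuation. acc=(acc<<6)|0x20=0x420
Completed: cp=U+0420 (starts at byte 9)
Byte[11]=E9: 3-byte lead, need 2 cont bytes. acc=0x9
Byte[12]=8D: continuation. acc=(acc<<6)|0x0D=0x24D
Byte[13]=89: continuation. acc=(acc<<6)|0x09=0x9349
Completed: cp=U+9349 (starts at byte 11)

Answer: 0 2 3 7 9 11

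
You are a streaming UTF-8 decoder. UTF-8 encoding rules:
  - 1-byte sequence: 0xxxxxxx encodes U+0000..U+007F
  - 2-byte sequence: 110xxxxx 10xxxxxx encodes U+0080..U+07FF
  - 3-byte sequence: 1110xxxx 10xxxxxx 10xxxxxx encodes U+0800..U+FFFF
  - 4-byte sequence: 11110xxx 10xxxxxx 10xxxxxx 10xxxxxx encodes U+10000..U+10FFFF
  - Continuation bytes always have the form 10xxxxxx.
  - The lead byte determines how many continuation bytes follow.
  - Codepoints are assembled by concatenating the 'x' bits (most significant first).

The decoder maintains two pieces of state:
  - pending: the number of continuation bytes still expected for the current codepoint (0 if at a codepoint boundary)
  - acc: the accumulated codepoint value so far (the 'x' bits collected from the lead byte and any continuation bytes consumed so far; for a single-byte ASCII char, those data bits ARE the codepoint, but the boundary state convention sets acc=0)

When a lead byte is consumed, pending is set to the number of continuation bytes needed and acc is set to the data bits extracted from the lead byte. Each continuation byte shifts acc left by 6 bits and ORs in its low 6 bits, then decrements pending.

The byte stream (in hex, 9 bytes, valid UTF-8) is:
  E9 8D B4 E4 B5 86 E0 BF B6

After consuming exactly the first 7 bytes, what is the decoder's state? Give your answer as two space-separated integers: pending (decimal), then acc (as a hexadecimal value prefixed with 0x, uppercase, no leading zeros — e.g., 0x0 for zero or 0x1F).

Byte[0]=E9: 3-byte lead. pending=2, acc=0x9
Byte[1]=8D: continuation. acc=(acc<<6)|0x0D=0x24D, pending=1
Byte[2]=B4: continuation. acc=(acc<<6)|0x34=0x9374, pending=0
Byte[3]=E4: 3-byte lead. pending=2, acc=0x4
Byte[4]=B5: continuation. acc=(acc<<6)|0x35=0x135, pending=1
Byte[5]=86: continuation. acc=(acc<<6)|0x06=0x4D46, pending=0
Byte[6]=E0: 3-byte lead. pending=2, acc=0x0

Answer: 2 0x0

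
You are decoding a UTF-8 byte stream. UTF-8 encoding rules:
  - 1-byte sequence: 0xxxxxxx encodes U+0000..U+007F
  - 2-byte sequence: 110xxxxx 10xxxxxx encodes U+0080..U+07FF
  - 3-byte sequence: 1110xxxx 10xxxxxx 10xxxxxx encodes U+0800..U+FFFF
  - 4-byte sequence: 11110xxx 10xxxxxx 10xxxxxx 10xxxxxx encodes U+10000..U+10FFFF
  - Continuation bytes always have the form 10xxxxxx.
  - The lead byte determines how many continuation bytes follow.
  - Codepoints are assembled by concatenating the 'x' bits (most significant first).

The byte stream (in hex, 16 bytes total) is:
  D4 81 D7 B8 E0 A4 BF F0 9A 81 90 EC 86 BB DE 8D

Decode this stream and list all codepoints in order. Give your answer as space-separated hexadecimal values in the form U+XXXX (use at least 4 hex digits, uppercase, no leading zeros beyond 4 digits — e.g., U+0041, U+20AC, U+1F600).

Byte[0]=D4: 2-byte lead, need 1 cont bytes. acc=0x14
Byte[1]=81: continuation. acc=(acc<<6)|0x01=0x501
Completed: cp=U+0501 (starts at byte 0)
Byte[2]=D7: 2-byte lead, need 1 cont bytes. acc=0x17
Byte[3]=B8: continuation. acc=(acc<<6)|0x38=0x5F8
Completed: cp=U+05F8 (starts at byte 2)
Byte[4]=E0: 3-byte lead, need 2 cont bytes. acc=0x0
Byte[5]=A4: continuation. acc=(acc<<6)|0x24=0x24
Byte[6]=BF: continuation. acc=(acc<<6)|0x3F=0x93F
Completed: cp=U+093F (starts at byte 4)
Byte[7]=F0: 4-byte lead, need 3 cont bytes. acc=0x0
Byte[8]=9A: continuation. acc=(acc<<6)|0x1A=0x1A
Byte[9]=81: continuation. acc=(acc<<6)|0x01=0x681
Byte[10]=90: continuation. acc=(acc<<6)|0x10=0x1A050
Completed: cp=U+1A050 (starts at byte 7)
Byte[11]=EC: 3-byte lead, need 2 cont bytes. acc=0xC
Byte[12]=86: continuation. acc=(acc<<6)|0x06=0x306
Byte[13]=BB: continuation. acc=(acc<<6)|0x3B=0xC1BB
Completed: cp=U+C1BB (starts at byte 11)
Byte[14]=DE: 2-byte lead, need 1 cont bytes. acc=0x1E
Byte[15]=8D: continuation. acc=(acc<<6)|0x0D=0x78D
Completed: cp=U+078D (starts at byte 14)

Answer: U+0501 U+05F8 U+093F U+1A050 U+C1BB U+078D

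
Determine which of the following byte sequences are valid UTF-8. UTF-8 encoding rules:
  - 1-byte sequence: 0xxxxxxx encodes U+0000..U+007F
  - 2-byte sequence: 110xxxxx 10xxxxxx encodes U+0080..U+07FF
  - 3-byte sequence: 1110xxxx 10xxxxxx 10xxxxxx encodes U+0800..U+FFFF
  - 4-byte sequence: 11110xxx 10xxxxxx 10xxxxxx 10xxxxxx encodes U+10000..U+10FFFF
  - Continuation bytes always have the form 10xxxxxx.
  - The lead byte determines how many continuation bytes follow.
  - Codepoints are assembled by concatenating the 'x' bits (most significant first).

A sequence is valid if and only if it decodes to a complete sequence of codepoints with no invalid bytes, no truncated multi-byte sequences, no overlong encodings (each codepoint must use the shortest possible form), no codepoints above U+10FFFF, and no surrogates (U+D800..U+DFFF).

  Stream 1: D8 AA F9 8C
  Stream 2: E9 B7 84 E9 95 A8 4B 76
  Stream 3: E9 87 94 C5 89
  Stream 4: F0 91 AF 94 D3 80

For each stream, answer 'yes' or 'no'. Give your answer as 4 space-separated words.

Answer: no yes yes yes

Derivation:
Stream 1: error at byte offset 2. INVALID
Stream 2: decodes cleanly. VALID
Stream 3: decodes cleanly. VALID
Stream 4: decodes cleanly. VALID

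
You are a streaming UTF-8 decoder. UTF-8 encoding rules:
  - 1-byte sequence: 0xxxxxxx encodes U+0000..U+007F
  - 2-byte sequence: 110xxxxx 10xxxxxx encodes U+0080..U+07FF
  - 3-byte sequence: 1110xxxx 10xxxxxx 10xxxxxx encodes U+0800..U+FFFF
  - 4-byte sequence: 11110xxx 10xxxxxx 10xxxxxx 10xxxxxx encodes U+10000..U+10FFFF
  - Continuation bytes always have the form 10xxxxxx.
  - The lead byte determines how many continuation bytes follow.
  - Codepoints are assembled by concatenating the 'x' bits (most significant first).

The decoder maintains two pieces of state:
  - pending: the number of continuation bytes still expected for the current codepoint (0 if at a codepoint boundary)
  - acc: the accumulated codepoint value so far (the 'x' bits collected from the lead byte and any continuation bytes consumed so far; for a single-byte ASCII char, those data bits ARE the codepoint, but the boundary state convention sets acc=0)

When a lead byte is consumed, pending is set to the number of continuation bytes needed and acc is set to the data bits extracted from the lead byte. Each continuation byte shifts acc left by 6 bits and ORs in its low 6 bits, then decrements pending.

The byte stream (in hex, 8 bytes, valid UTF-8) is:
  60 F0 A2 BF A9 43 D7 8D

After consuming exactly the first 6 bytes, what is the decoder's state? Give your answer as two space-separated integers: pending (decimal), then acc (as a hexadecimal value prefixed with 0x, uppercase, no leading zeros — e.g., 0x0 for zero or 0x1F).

Byte[0]=60: 1-byte. pending=0, acc=0x0
Byte[1]=F0: 4-byte lead. pending=3, acc=0x0
Byte[2]=A2: continuation. acc=(acc<<6)|0x22=0x22, pending=2
Byte[3]=BF: continuation. acc=(acc<<6)|0x3F=0x8BF, pending=1
Byte[4]=A9: continuation. acc=(acc<<6)|0x29=0x22FE9, pending=0
Byte[5]=43: 1-byte. pending=0, acc=0x0

Answer: 0 0x0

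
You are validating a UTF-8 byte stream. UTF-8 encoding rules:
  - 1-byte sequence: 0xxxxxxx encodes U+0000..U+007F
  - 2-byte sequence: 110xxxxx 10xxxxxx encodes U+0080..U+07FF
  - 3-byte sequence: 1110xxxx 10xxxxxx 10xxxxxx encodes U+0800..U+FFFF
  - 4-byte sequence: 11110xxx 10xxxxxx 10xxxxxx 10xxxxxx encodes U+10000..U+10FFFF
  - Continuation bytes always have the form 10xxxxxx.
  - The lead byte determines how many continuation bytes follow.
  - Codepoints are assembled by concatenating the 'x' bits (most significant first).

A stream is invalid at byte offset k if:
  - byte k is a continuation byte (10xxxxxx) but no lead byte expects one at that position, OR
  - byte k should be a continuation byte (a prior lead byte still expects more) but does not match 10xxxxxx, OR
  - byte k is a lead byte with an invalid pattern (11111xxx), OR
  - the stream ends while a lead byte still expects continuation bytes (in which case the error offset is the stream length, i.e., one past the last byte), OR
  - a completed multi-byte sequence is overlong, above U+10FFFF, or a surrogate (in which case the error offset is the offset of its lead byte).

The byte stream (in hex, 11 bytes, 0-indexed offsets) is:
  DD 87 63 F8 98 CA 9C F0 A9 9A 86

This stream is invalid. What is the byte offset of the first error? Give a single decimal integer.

Byte[0]=DD: 2-byte lead, need 1 cont bytes. acc=0x1D
Byte[1]=87: continuation. acc=(acc<<6)|0x07=0x747
Completed: cp=U+0747 (starts at byte 0)
Byte[2]=63: 1-byte ASCII. cp=U+0063
Byte[3]=F8: INVALID lead byte (not 0xxx/110x/1110/11110)

Answer: 3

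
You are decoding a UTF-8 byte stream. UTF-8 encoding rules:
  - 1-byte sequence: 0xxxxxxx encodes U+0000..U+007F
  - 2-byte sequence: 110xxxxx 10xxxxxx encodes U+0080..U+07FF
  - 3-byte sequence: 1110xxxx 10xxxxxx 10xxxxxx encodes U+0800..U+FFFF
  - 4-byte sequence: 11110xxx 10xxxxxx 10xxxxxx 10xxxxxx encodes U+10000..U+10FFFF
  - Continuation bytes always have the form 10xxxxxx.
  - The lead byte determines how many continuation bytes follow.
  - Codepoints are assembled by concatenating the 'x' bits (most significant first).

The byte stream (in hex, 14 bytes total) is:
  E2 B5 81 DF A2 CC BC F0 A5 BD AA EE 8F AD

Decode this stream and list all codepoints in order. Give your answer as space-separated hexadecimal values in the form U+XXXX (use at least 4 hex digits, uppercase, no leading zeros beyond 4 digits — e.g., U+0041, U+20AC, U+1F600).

Byte[0]=E2: 3-byte lead, need 2 cont bytes. acc=0x2
Byte[1]=B5: continuation. acc=(acc<<6)|0x35=0xB5
Byte[2]=81: continuation. acc=(acc<<6)|0x01=0x2D41
Completed: cp=U+2D41 (starts at byte 0)
Byte[3]=DF: 2-byte lead, need 1 cont bytes. acc=0x1F
Byte[4]=A2: continuation. acc=(acc<<6)|0x22=0x7E2
Completed: cp=U+07E2 (starts at byte 3)
Byte[5]=CC: 2-byte lead, need 1 cont bytes. acc=0xC
Byte[6]=BC: continuation. acc=(acc<<6)|0x3C=0x33C
Completed: cp=U+033C (starts at byte 5)
Byte[7]=F0: 4-byte lead, need 3 cont bytes. acc=0x0
Byte[8]=A5: continuation. acc=(acc<<6)|0x25=0x25
Byte[9]=BD: continuation. acc=(acc<<6)|0x3D=0x97D
Byte[10]=AA: continuation. acc=(acc<<6)|0x2A=0x25F6A
Completed: cp=U+25F6A (starts at byte 7)
Byte[11]=EE: 3-byte lead, need 2 cont bytes. acc=0xE
Byte[12]=8F: continuation. acc=(acc<<6)|0x0F=0x38F
Byte[13]=AD: continuation. acc=(acc<<6)|0x2D=0xE3ED
Completed: cp=U+E3ED (starts at byte 11)

Answer: U+2D41 U+07E2 U+033C U+25F6A U+E3ED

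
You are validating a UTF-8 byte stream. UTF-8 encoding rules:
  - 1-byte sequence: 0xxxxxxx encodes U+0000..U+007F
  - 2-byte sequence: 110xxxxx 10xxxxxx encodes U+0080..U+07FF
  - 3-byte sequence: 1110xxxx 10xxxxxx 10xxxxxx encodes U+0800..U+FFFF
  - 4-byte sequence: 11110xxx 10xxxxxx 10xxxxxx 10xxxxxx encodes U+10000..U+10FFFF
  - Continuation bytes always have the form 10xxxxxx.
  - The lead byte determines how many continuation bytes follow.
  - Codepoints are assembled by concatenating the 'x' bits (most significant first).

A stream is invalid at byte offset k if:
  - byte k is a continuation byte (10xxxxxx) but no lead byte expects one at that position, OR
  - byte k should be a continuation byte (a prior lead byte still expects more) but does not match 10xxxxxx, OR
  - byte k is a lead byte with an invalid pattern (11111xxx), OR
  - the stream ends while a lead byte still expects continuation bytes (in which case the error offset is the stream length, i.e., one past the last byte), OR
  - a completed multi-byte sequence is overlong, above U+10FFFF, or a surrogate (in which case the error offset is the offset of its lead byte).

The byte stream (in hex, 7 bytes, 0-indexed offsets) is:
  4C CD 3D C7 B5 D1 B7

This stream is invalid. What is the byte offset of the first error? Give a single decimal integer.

Answer: 2

Derivation:
Byte[0]=4C: 1-byte ASCII. cp=U+004C
Byte[1]=CD: 2-byte lead, need 1 cont bytes. acc=0xD
Byte[2]=3D: expected 10xxxxxx continuation. INVALID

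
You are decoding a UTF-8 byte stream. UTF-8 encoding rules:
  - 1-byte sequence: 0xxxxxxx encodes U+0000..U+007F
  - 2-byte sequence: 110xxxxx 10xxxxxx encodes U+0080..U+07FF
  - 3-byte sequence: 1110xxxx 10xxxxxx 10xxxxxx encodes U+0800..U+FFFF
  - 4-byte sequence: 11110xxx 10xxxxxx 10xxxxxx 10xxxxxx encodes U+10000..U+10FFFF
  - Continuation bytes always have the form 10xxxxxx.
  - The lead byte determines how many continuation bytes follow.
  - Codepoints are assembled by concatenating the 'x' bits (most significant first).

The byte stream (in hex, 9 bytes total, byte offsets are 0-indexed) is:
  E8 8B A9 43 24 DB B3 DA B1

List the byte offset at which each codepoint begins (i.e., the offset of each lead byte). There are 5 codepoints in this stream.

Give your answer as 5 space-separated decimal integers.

Answer: 0 3 4 5 7

Derivation:
Byte[0]=E8: 3-byte lead, need 2 cont bytes. acc=0x8
Byte[1]=8B: continuation. acc=(acc<<6)|0x0B=0x20B
Byte[2]=A9: continuation. acc=(acc<<6)|0x29=0x82E9
Completed: cp=U+82E9 (starts at byte 0)
Byte[3]=43: 1-byte ASCII. cp=U+0043
Byte[4]=24: 1-byte ASCII. cp=U+0024
Byte[5]=DB: 2-byte lead, need 1 cont bytes. acc=0x1B
Byte[6]=B3: continuation. acc=(acc<<6)|0x33=0x6F3
Completed: cp=U+06F3 (starts at byte 5)
Byte[7]=DA: 2-byte lead, need 1 cont bytes. acc=0x1A
Byte[8]=B1: continuation. acc=(acc<<6)|0x31=0x6B1
Completed: cp=U+06B1 (starts at byte 7)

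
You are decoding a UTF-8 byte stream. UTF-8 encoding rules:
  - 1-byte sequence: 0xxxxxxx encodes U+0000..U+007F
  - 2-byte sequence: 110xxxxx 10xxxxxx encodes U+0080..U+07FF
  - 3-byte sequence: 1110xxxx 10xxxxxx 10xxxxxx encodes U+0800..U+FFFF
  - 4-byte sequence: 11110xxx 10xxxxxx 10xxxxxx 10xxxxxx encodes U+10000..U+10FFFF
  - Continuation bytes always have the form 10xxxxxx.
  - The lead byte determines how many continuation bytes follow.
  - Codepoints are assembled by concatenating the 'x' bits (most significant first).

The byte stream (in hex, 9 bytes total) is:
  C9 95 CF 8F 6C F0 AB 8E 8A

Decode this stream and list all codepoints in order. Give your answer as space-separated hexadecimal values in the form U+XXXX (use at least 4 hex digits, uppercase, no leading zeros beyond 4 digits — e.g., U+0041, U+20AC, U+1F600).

Answer: U+0255 U+03CF U+006C U+2B38A

Derivation:
Byte[0]=C9: 2-byte lead, need 1 cont bytes. acc=0x9
Byte[1]=95: continuation. acc=(acc<<6)|0x15=0x255
Completed: cp=U+0255 (starts at byte 0)
Byte[2]=CF: 2-byte lead, need 1 cont bytes. acc=0xF
Byte[3]=8F: continuation. acc=(acc<<6)|0x0F=0x3CF
Completed: cp=U+03CF (starts at byte 2)
Byte[4]=6C: 1-byte ASCII. cp=U+006C
Byte[5]=F0: 4-byte lead, need 3 cont bytes. acc=0x0
Byte[6]=AB: continuation. acc=(acc<<6)|0x2B=0x2B
Byte[7]=8E: continuation. acc=(acc<<6)|0x0E=0xACE
Byte[8]=8A: continuation. acc=(acc<<6)|0x0A=0x2B38A
Completed: cp=U+2B38A (starts at byte 5)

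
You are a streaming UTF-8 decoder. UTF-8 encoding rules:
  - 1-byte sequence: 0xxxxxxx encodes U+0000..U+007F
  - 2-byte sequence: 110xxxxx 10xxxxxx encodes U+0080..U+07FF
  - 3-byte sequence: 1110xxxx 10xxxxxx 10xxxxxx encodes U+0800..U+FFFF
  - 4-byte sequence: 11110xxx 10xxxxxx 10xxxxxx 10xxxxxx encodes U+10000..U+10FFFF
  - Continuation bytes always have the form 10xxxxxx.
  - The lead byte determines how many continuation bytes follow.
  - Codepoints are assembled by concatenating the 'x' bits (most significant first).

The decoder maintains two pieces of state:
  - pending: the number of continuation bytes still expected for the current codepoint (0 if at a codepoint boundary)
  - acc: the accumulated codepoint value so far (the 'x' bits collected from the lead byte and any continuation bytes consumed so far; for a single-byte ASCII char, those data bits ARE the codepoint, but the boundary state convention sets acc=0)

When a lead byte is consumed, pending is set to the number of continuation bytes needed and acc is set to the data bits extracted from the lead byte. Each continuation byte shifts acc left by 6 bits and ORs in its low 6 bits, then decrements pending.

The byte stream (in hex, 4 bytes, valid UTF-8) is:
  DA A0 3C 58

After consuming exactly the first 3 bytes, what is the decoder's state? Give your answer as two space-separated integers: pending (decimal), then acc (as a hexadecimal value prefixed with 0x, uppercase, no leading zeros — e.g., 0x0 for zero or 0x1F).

Byte[0]=DA: 2-byte lead. pending=1, acc=0x1A
Byte[1]=A0: continuation. acc=(acc<<6)|0x20=0x6A0, pending=0
Byte[2]=3C: 1-byte. pending=0, acc=0x0

Answer: 0 0x0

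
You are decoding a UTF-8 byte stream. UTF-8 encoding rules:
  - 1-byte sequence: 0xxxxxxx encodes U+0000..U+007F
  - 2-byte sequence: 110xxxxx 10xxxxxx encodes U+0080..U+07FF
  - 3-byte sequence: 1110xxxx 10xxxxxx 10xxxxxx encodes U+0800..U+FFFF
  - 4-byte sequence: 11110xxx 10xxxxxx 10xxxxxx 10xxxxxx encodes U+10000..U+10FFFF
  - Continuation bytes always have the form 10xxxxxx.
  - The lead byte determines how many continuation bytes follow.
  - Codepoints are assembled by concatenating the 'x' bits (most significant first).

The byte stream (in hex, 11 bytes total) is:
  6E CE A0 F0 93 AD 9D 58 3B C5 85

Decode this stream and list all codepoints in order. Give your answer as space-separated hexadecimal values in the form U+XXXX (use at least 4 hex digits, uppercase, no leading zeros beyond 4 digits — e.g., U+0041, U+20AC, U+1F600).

Byte[0]=6E: 1-byte ASCII. cp=U+006E
Byte[1]=CE: 2-byte lead, need 1 cont bytes. acc=0xE
Byte[2]=A0: continuation. acc=(acc<<6)|0x20=0x3A0
Completed: cp=U+03A0 (starts at byte 1)
Byte[3]=F0: 4-byte lead, need 3 cont bytes. acc=0x0
Byte[4]=93: continuation. acc=(acc<<6)|0x13=0x13
Byte[5]=AD: continuation. acc=(acc<<6)|0x2D=0x4ED
Byte[6]=9D: continuation. acc=(acc<<6)|0x1D=0x13B5D
Completed: cp=U+13B5D (starts at byte 3)
Byte[7]=58: 1-byte ASCII. cp=U+0058
Byte[8]=3B: 1-byte ASCII. cp=U+003B
Byte[9]=C5: 2-byte lead, need 1 cont bytes. acc=0x5
Byte[10]=85: continuation. acc=(acc<<6)|0x05=0x145
Completed: cp=U+0145 (starts at byte 9)

Answer: U+006E U+03A0 U+13B5D U+0058 U+003B U+0145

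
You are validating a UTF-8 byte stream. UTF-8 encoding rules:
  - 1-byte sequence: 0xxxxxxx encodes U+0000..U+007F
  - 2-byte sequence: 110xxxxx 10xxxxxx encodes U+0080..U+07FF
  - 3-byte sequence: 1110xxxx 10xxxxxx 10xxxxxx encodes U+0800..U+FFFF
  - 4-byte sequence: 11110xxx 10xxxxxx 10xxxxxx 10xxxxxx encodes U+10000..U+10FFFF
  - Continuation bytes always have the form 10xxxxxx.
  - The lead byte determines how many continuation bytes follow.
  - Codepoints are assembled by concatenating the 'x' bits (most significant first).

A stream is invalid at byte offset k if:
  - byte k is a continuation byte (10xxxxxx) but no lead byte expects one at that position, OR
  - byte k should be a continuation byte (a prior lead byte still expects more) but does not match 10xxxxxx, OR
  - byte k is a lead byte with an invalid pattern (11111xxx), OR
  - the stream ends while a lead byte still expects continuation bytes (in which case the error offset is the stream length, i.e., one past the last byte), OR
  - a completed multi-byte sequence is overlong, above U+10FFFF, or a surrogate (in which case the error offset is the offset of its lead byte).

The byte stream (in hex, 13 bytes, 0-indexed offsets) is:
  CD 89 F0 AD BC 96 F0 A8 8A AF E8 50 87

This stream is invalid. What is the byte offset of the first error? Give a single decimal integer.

Answer: 11

Derivation:
Byte[0]=CD: 2-byte lead, need 1 cont bytes. acc=0xD
Byte[1]=89: continuation. acc=(acc<<6)|0x09=0x349
Completed: cp=U+0349 (starts at byte 0)
Byte[2]=F0: 4-byte lead, need 3 cont bytes. acc=0x0
Byte[3]=AD: continuation. acc=(acc<<6)|0x2D=0x2D
Byte[4]=BC: continuation. acc=(acc<<6)|0x3C=0xB7C
Byte[5]=96: continuation. acc=(acc<<6)|0x16=0x2DF16
Completed: cp=U+2DF16 (starts at byte 2)
Byte[6]=F0: 4-byte lead, need 3 cont bytes. acc=0x0
Byte[7]=A8: continuation. acc=(acc<<6)|0x28=0x28
Byte[8]=8A: continuation. acc=(acc<<6)|0x0A=0xA0A
Byte[9]=AF: continuation. acc=(acc<<6)|0x2F=0x282AF
Completed: cp=U+282AF (starts at byte 6)
Byte[10]=E8: 3-byte lead, need 2 cont bytes. acc=0x8
Byte[11]=50: expected 10xxxxxx continuation. INVALID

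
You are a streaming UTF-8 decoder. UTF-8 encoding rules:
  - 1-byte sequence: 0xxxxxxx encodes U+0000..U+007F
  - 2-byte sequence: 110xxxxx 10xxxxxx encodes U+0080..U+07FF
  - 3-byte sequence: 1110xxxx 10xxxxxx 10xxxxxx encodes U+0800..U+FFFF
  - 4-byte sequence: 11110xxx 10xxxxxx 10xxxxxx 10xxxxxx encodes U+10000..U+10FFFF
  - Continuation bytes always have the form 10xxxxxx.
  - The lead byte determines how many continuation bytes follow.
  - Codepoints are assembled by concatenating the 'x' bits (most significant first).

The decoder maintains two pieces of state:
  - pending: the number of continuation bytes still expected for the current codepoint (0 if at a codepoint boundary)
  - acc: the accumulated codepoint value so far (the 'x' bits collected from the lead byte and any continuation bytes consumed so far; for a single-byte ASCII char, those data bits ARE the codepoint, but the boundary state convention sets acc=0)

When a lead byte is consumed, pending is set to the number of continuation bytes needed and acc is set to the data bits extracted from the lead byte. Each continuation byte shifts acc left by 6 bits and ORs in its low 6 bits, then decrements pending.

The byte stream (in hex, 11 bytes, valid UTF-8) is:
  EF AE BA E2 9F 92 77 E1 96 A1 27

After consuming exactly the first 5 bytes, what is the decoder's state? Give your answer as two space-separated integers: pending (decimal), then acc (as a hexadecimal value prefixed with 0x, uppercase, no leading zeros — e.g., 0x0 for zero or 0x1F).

Answer: 1 0x9F

Derivation:
Byte[0]=EF: 3-byte lead. pending=2, acc=0xF
Byte[1]=AE: continuation. acc=(acc<<6)|0x2E=0x3EE, pending=1
Byte[2]=BA: continuation. acc=(acc<<6)|0x3A=0xFBBA, pending=0
Byte[3]=E2: 3-byte lead. pending=2, acc=0x2
Byte[4]=9F: continuation. acc=(acc<<6)|0x1F=0x9F, pending=1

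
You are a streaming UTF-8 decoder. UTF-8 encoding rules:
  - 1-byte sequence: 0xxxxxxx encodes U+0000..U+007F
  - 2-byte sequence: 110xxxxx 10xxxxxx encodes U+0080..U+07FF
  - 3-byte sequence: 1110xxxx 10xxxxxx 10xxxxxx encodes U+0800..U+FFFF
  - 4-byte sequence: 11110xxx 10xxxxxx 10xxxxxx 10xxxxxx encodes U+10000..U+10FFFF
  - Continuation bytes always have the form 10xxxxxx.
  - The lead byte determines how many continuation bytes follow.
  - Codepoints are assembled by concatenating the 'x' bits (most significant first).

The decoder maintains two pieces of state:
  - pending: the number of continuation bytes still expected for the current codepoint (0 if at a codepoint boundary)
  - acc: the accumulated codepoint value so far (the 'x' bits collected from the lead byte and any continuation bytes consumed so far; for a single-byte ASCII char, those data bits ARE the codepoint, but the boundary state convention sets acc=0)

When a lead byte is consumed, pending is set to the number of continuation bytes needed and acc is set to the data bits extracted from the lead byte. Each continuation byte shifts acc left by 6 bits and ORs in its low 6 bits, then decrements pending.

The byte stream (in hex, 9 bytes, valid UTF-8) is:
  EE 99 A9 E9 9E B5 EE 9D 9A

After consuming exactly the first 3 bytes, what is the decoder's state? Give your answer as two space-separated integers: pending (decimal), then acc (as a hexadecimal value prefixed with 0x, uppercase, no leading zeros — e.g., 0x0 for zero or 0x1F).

Byte[0]=EE: 3-byte lead. pending=2, acc=0xE
Byte[1]=99: continuation. acc=(acc<<6)|0x19=0x399, pending=1
Byte[2]=A9: continuation. acc=(acc<<6)|0x29=0xE669, pending=0

Answer: 0 0xE669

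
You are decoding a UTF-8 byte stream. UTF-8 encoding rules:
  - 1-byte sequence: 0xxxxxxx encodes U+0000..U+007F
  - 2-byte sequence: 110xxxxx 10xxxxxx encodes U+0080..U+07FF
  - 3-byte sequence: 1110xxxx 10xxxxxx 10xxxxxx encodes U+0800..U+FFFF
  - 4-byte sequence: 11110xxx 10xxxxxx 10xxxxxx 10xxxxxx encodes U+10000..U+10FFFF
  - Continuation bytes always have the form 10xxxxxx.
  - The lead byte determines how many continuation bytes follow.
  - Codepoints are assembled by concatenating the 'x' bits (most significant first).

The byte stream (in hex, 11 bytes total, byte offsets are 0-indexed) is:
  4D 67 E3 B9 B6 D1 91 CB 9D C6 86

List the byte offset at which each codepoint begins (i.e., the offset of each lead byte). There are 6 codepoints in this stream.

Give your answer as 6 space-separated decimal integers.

Answer: 0 1 2 5 7 9

Derivation:
Byte[0]=4D: 1-byte ASCII. cp=U+004D
Byte[1]=67: 1-byte ASCII. cp=U+0067
Byte[2]=E3: 3-byte lead, need 2 cont bytes. acc=0x3
Byte[3]=B9: continuation. acc=(acc<<6)|0x39=0xF9
Byte[4]=B6: continuation. acc=(acc<<6)|0x36=0x3E76
Completed: cp=U+3E76 (starts at byte 2)
Byte[5]=D1: 2-byte lead, need 1 cont bytes. acc=0x11
Byte[6]=91: continuation. acc=(acc<<6)|0x11=0x451
Completed: cp=U+0451 (starts at byte 5)
Byte[7]=CB: 2-byte lead, need 1 cont bytes. acc=0xB
Byte[8]=9D: continuation. acc=(acc<<6)|0x1D=0x2DD
Completed: cp=U+02DD (starts at byte 7)
Byte[9]=C6: 2-byte lead, need 1 cont bytes. acc=0x6
Byte[10]=86: continuation. acc=(acc<<6)|0x06=0x186
Completed: cp=U+0186 (starts at byte 9)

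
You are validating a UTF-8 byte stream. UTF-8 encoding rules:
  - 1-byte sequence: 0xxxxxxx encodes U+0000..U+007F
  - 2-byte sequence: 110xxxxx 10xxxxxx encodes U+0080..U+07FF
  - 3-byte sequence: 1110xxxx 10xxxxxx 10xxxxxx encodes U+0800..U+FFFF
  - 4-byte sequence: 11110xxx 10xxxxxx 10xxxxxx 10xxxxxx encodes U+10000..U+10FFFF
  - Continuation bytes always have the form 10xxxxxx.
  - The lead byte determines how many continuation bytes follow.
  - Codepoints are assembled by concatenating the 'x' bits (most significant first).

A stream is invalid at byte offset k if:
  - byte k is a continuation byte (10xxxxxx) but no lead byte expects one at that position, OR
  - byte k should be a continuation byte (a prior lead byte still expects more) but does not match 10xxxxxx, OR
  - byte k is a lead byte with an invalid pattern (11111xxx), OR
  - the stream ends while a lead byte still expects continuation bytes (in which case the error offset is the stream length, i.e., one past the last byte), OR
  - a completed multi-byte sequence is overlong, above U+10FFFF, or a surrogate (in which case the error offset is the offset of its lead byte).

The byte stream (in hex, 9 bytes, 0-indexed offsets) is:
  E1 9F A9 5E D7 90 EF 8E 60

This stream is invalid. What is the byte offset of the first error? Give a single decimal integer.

Answer: 8

Derivation:
Byte[0]=E1: 3-byte lead, need 2 cont bytes. acc=0x1
Byte[1]=9F: continuation. acc=(acc<<6)|0x1F=0x5F
Byte[2]=A9: continuation. acc=(acc<<6)|0x29=0x17E9
Completed: cp=U+17E9 (starts at byte 0)
Byte[3]=5E: 1-byte ASCII. cp=U+005E
Byte[4]=D7: 2-byte lead, need 1 cont bytes. acc=0x17
Byte[5]=90: continuation. acc=(acc<<6)|0x10=0x5D0
Completed: cp=U+05D0 (starts at byte 4)
Byte[6]=EF: 3-byte lead, need 2 cont bytes. acc=0xF
Byte[7]=8E: continuation. acc=(acc<<6)|0x0E=0x3CE
Byte[8]=60: expected 10xxxxxx continuation. INVALID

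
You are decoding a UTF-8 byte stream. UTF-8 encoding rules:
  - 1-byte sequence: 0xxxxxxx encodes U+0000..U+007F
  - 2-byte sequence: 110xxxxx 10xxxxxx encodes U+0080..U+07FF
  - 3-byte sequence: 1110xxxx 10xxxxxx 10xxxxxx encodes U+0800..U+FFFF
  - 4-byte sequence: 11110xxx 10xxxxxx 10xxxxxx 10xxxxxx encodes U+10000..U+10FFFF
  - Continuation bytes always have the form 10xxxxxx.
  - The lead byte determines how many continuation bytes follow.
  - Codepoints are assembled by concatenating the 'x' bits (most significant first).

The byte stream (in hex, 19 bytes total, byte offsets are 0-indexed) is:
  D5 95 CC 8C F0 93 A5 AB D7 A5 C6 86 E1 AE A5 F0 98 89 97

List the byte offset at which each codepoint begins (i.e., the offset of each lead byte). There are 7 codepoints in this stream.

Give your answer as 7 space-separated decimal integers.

Answer: 0 2 4 8 10 12 15

Derivation:
Byte[0]=D5: 2-byte lead, need 1 cont bytes. acc=0x15
Byte[1]=95: continuation. acc=(acc<<6)|0x15=0x555
Completed: cp=U+0555 (starts at byte 0)
Byte[2]=CC: 2-byte lead, need 1 cont bytes. acc=0xC
Byte[3]=8C: continuation. acc=(acc<<6)|0x0C=0x30C
Completed: cp=U+030C (starts at byte 2)
Byte[4]=F0: 4-byte lead, need 3 cont bytes. acc=0x0
Byte[5]=93: continuation. acc=(acc<<6)|0x13=0x13
Byte[6]=A5: continuation. acc=(acc<<6)|0x25=0x4E5
Byte[7]=AB: continuation. acc=(acc<<6)|0x2B=0x1396B
Completed: cp=U+1396B (starts at byte 4)
Byte[8]=D7: 2-byte lead, need 1 cont bytes. acc=0x17
Byte[9]=A5: continuation. acc=(acc<<6)|0x25=0x5E5
Completed: cp=U+05E5 (starts at byte 8)
Byte[10]=C6: 2-byte lead, need 1 cont bytes. acc=0x6
Byte[11]=86: continuation. acc=(acc<<6)|0x06=0x186
Completed: cp=U+0186 (starts at byte 10)
Byte[12]=E1: 3-byte lead, need 2 cont bytes. acc=0x1
Byte[13]=AE: continuation. acc=(acc<<6)|0x2E=0x6E
Byte[14]=A5: continuation. acc=(acc<<6)|0x25=0x1BA5
Completed: cp=U+1BA5 (starts at byte 12)
Byte[15]=F0: 4-byte lead, need 3 cont bytes. acc=0x0
Byte[16]=98: continuation. acc=(acc<<6)|0x18=0x18
Byte[17]=89: continuation. acc=(acc<<6)|0x09=0x609
Byte[18]=97: continuation. acc=(acc<<6)|0x17=0x18257
Completed: cp=U+18257 (starts at byte 15)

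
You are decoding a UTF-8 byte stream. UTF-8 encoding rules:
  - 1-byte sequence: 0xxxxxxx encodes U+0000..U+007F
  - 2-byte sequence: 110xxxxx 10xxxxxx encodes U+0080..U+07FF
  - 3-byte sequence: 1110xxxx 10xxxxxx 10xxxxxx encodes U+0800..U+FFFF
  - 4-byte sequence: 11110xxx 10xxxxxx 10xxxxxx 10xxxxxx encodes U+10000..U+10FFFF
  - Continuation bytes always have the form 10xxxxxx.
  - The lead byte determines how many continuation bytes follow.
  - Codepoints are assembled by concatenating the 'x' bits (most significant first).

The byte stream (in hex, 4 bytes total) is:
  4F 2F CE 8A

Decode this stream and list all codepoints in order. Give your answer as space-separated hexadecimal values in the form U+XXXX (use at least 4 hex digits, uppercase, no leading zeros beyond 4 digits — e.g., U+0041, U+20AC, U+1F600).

Byte[0]=4F: 1-byte ASCII. cp=U+004F
Byte[1]=2F: 1-byte ASCII. cp=U+002F
Byte[2]=CE: 2-byte lead, need 1 cont bytes. acc=0xE
Byte[3]=8A: continuation. acc=(acc<<6)|0x0A=0x38A
Completed: cp=U+038A (starts at byte 2)

Answer: U+004F U+002F U+038A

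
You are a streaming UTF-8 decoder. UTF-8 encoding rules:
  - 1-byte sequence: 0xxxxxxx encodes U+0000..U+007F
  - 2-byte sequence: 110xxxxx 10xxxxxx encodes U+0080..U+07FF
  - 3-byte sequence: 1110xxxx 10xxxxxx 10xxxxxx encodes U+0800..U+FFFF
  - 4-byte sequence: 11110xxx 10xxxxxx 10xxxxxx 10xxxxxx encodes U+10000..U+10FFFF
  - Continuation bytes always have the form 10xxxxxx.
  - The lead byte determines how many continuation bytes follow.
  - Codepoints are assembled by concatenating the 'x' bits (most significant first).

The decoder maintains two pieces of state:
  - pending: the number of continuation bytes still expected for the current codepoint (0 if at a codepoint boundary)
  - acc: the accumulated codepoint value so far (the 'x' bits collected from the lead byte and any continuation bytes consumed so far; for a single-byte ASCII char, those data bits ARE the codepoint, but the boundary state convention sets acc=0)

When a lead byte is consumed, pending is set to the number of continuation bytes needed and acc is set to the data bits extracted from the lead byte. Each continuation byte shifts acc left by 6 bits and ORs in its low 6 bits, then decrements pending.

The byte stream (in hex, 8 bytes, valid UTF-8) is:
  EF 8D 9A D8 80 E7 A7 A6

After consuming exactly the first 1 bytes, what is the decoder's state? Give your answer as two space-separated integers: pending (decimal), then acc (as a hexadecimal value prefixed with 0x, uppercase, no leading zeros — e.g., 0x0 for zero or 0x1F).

Answer: 2 0xF

Derivation:
Byte[0]=EF: 3-byte lead. pending=2, acc=0xF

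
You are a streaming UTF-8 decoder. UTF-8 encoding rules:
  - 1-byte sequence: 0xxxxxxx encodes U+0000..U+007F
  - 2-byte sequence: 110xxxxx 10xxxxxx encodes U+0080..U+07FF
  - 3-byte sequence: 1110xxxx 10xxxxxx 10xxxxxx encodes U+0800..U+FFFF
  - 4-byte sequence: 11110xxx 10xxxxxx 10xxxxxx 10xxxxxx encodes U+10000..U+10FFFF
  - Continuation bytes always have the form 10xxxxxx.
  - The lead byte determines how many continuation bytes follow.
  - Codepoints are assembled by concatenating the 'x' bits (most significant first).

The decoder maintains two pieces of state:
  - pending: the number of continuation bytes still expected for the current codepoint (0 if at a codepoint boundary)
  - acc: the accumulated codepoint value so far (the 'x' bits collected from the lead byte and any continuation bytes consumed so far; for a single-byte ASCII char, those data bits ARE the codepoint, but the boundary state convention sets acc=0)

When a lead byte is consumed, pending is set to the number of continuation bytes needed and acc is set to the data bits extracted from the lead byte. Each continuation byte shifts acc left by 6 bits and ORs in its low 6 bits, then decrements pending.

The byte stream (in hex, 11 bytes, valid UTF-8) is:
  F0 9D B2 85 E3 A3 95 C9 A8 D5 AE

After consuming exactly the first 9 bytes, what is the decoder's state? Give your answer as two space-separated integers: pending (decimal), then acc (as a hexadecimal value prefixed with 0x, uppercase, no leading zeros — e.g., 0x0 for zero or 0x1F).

Byte[0]=F0: 4-byte lead. pending=3, acc=0x0
Byte[1]=9D: continuation. acc=(acc<<6)|0x1D=0x1D, pending=2
Byte[2]=B2: continuation. acc=(acc<<6)|0x32=0x772, pending=1
Byte[3]=85: continuation. acc=(acc<<6)|0x05=0x1DC85, pending=0
Byte[4]=E3: 3-byte lead. pending=2, acc=0x3
Byte[5]=A3: continuation. acc=(acc<<6)|0x23=0xE3, pending=1
Byte[6]=95: continuation. acc=(acc<<6)|0x15=0x38D5, pending=0
Byte[7]=C9: 2-byte lead. pending=1, acc=0x9
Byte[8]=A8: continuation. acc=(acc<<6)|0x28=0x268, pending=0

Answer: 0 0x268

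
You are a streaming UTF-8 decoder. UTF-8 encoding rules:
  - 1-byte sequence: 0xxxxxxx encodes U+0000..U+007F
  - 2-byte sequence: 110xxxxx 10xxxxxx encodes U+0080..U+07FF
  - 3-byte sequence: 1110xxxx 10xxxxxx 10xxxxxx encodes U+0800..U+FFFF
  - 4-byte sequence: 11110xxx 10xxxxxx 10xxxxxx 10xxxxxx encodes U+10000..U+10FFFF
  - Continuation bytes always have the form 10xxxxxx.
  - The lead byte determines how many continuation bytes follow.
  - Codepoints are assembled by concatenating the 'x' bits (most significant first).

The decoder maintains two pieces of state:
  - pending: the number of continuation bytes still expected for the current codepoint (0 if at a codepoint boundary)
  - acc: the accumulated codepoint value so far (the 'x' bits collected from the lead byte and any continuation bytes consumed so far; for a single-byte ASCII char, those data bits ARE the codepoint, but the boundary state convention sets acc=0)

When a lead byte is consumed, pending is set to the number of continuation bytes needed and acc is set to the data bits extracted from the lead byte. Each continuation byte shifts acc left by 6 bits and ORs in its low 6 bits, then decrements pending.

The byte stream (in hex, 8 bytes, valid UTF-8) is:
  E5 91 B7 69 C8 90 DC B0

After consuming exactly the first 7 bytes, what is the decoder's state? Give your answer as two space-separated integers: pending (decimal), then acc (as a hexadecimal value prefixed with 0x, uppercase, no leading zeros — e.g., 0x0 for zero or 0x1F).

Answer: 1 0x1C

Derivation:
Byte[0]=E5: 3-byte lead. pending=2, acc=0x5
Byte[1]=91: continuation. acc=(acc<<6)|0x11=0x151, pending=1
Byte[2]=B7: continuation. acc=(acc<<6)|0x37=0x5477, pending=0
Byte[3]=69: 1-byte. pending=0, acc=0x0
Byte[4]=C8: 2-byte lead. pending=1, acc=0x8
Byte[5]=90: continuation. acc=(acc<<6)|0x10=0x210, pending=0
Byte[6]=DC: 2-byte lead. pending=1, acc=0x1C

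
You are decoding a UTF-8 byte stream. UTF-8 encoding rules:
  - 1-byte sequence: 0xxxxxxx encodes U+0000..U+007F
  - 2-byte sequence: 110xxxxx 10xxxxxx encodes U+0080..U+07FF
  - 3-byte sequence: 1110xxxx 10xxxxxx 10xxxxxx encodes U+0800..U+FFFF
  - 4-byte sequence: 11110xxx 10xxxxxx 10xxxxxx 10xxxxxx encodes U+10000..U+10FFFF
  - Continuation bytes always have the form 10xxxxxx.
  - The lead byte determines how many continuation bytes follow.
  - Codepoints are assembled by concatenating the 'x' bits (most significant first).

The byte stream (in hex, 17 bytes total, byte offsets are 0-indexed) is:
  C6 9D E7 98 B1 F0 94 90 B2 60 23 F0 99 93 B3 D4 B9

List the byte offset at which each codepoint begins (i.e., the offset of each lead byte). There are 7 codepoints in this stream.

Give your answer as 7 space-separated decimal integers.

Byte[0]=C6: 2-byte lead, need 1 cont bytes. acc=0x6
Byte[1]=9D: continuation. acc=(acc<<6)|0x1D=0x19D
Completed: cp=U+019D (starts at byte 0)
Byte[2]=E7: 3-byte lead, need 2 cont bytes. acc=0x7
Byte[3]=98: continuation. acc=(acc<<6)|0x18=0x1D8
Byte[4]=B1: continuation. acc=(acc<<6)|0x31=0x7631
Completed: cp=U+7631 (starts at byte 2)
Byte[5]=F0: 4-byte lead, need 3 cont bytes. acc=0x0
Byte[6]=94: continuation. acc=(acc<<6)|0x14=0x14
Byte[7]=90: continuation. acc=(acc<<6)|0x10=0x510
Byte[8]=B2: continuation. acc=(acc<<6)|0x32=0x14432
Completed: cp=U+14432 (starts at byte 5)
Byte[9]=60: 1-byte ASCII. cp=U+0060
Byte[10]=23: 1-byte ASCII. cp=U+0023
Byte[11]=F0: 4-byte lead, need 3 cont bytes. acc=0x0
Byte[12]=99: continuation. acc=(acc<<6)|0x19=0x19
Byte[13]=93: continuation. acc=(acc<<6)|0x13=0x653
Byte[14]=B3: continuation. acc=(acc<<6)|0x33=0x194F3
Completed: cp=U+194F3 (starts at byte 11)
Byte[15]=D4: 2-byte lead, need 1 cont bytes. acc=0x14
Byte[16]=B9: continuation. acc=(acc<<6)|0x39=0x539
Completed: cp=U+0539 (starts at byte 15)

Answer: 0 2 5 9 10 11 15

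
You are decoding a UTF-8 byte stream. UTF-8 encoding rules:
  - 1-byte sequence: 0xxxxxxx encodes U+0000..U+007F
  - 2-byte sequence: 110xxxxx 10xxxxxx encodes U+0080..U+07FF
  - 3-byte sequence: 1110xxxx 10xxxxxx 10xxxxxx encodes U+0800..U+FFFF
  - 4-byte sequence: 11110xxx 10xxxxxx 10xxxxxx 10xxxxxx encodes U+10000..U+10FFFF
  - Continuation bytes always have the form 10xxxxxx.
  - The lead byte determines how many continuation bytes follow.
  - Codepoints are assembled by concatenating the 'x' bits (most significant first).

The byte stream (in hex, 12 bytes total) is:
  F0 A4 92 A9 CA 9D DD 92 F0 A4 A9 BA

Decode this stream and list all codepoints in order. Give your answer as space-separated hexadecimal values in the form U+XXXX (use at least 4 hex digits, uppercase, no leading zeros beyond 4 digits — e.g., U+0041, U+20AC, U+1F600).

Byte[0]=F0: 4-byte lead, need 3 cont bytes. acc=0x0
Byte[1]=A4: continuation. acc=(acc<<6)|0x24=0x24
Byte[2]=92: continuation. acc=(acc<<6)|0x12=0x912
Byte[3]=A9: continuation. acc=(acc<<6)|0x29=0x244A9
Completed: cp=U+244A9 (starts at byte 0)
Byte[4]=CA: 2-byte lead, need 1 cont bytes. acc=0xA
Byte[5]=9D: continuation. acc=(acc<<6)|0x1D=0x29D
Completed: cp=U+029D (starts at byte 4)
Byte[6]=DD: 2-byte lead, need 1 cont bytes. acc=0x1D
Byte[7]=92: continuation. acc=(acc<<6)|0x12=0x752
Completed: cp=U+0752 (starts at byte 6)
Byte[8]=F0: 4-byte lead, need 3 cont bytes. acc=0x0
Byte[9]=A4: continuation. acc=(acc<<6)|0x24=0x24
Byte[10]=A9: continuation. acc=(acc<<6)|0x29=0x929
Byte[11]=BA: continuation. acc=(acc<<6)|0x3A=0x24A7A
Completed: cp=U+24A7A (starts at byte 8)

Answer: U+244A9 U+029D U+0752 U+24A7A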